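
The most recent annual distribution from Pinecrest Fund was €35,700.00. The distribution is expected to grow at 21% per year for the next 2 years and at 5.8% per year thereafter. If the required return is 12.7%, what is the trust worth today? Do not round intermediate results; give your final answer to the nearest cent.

€710478.80

D_1 = 43197.00000
D_2 = 52268.37000
Terminal value at year 2: TV = D_2×(1+g_2)/(r−g_2) = 55299.93546/0.069 = 801448.34000
P_0 = D_1/(1+r)^1 + D_2/(1+r)^2 + TV/(1+r)^2
    = 38329.19255 + 41152.01684 + 630997.59158 = 710478.80097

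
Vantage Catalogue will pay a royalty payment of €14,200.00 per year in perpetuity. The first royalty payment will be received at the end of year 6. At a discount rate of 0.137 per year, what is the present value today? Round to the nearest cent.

€54546.32

Value at end of year 5: C / r = €14,200.00 / 0.137 = €103,649.6350
Discount to today: PV = €103,649.6350 / (1 + 0.137)^5 = €103,649.6350 / 1.900213 = €54,546.32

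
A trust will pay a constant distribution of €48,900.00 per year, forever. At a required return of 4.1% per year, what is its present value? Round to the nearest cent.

Level perpetuity: PV = C / r = €48,900.00 / 0.041 = €1,192,682.93

€1192682.93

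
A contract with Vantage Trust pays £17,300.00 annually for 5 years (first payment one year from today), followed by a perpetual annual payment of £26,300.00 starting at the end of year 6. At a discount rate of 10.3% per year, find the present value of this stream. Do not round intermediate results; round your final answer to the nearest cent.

PV of 5-year annuity: £17,300.00 × [1 − (1+0.103)^−5] / 0.103 = 65081.07962
Perpetuity value at year 5: £26,300.00 / 0.103 = 255339.80583
PV of perpetuity: 255339.80583 / (1+0.103)^5 = 156401.51716
Total PV = 65081.07962 + 156401.51716 = 221482.59678

£221482.60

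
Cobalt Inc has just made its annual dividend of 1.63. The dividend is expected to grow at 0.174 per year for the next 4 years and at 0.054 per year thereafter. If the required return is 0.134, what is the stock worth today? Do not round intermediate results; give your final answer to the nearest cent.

31.78

D_1 = 1.91362
D_2 = 2.24659
D_3 = 2.63750
D_4 = 3.09642
Terminal value at year 4: TV = D_4×(1+g_2)/(r−g_2) = 3.26363/0.08 = 40.79535
P_0 = D_1/(1+r)^1 + D_2/(1+r)^2 + D_3/(1+r)^3 + D_4/(1+r)^4 + TV/(1+r)^4
    = 1.68750 + 1.74702 + 1.80864 + 1.87244 + 24.66939 = 31.78499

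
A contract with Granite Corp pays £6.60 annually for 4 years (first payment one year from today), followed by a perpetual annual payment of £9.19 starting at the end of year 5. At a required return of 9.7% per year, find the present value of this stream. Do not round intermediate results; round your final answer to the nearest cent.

£86.48

PV of 4-year annuity: £6.60 × [1 − (1+0.097)^−4] / 0.097 = 21.05770
Perpetuity value at year 4: £9.19 / 0.097 = 94.74227
PV of perpetuity: 94.74227 / (1+0.097)^4 = 65.42101
Total PV = 21.05770 + 65.42101 = 86.47872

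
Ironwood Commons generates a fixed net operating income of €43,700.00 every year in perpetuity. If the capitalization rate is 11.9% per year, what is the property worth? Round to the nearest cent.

Level perpetuity: PV = C / r = €43,700.00 / 0.119 = €367,226.89

€367226.89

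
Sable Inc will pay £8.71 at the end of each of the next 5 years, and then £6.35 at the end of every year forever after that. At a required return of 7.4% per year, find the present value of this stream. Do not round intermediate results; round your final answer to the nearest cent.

£95.38

PV of 5-year annuity: £8.71 × [1 − (1+0.074)^−5] / 0.074 = 35.33347
Perpetuity value at year 5: £6.35 / 0.074 = 85.81081
PV of perpetuity: 85.81081 / (1+0.074)^5 = 60.05105
Total PV = 35.33347 + 60.05105 = 95.38452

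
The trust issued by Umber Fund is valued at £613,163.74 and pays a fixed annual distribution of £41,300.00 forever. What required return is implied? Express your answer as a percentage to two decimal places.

P = C/r ⇒ r = C/P = £41,300.00/£613,163.74 = 0.067356

6.74%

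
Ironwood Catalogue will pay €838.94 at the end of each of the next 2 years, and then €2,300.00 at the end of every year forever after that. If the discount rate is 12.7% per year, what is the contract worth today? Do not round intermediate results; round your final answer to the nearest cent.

€15663.50

PV of 2-year annuity: €838.94 × [1 − (1+0.127)^−2] / 0.127 = 1404.91665
Perpetuity value at year 2: €2,300.00 / 0.127 = 18110.23622
PV of perpetuity: 18110.23622 / (1+0.127)^2 = 14258.58021
Total PV = 1404.91665 + 14258.58021 = 15663.49686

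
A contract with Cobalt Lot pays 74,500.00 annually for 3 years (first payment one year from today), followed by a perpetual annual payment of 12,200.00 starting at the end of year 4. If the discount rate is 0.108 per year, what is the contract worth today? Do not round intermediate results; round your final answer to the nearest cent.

PV of 3-year annuity: 74,500.00 × [1 − (1+0.108)^−3] / 0.108 = 182691.89872
Perpetuity value at year 3: 12,200.00 / 0.108 = 112962.96296
PV of perpetuity: 112962.96296 / (1+0.108)^3 = 83045.63190
Total PV = 182691.89872 + 83045.63190 = 265737.53062

265737.53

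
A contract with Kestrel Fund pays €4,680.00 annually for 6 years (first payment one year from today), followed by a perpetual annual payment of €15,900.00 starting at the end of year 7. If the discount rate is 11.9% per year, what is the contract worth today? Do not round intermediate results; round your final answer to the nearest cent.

€87352.51

PV of 6-year annuity: €4,680.00 × [1 − (1+0.119)^−6] / 0.119 = 19296.00503
Perpetuity value at year 6: €15,900.00 / 0.119 = 133613.44538
PV of perpetuity: 133613.44538 / (1+0.119)^6 = 68056.50521
Total PV = 19296.00503 + 68056.50521 = 87352.51024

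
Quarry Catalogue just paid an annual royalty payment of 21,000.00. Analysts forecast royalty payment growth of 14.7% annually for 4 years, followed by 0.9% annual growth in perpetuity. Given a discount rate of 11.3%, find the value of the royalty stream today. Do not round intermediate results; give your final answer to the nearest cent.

D_1 = 24087.00000
D_2 = 27627.78900
D_3 = 31689.07398
D_4 = 36347.36786
Terminal value at year 4: TV = D_4×(1+g_2)/(r−g_2) = 36674.49417/0.104 = 352639.36701
P_0 = D_1/(1+r)^1 + D_2/(1+r)^2 + D_3/(1+r)^3 + D_4/(1+r)^4 + TV/(1+r)^4
    = 21641.50943 + 22302.61574 + 22983.91757 + 23686.03185 + 229800.05904 = 320414.13364

320414.13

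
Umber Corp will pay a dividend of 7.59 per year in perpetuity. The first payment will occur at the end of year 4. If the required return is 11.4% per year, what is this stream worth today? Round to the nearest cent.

Value at end of year 3: C / r = 7.59 / 0.114 = 66.5789
Discount to today: PV = 66.5789 / (1 + 0.114)^3 = 66.5789 / 1.382470 = 48.16

48.16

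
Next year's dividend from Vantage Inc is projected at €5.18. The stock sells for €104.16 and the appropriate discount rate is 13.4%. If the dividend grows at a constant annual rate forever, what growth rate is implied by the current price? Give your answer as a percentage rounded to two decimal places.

8.43%

P = D₁/(r−g) ⇒ g = r − D₁/P = 0.134 − €5.18/€104.16 = 0.084269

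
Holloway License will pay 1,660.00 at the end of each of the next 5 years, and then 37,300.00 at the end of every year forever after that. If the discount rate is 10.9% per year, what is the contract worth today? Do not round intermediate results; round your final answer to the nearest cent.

210148.04

PV of 5-year annuity: 1,660.00 × [1 − (1+0.109)^−5] / 0.109 = 6150.65374
Perpetuity value at year 5: 37,300.00 / 0.109 = 342201.83486
PV of perpetuity: 342201.83486 / (1+0.109)^5 = 203997.38631
Total PV = 6150.65374 + 203997.38631 = 210148.04005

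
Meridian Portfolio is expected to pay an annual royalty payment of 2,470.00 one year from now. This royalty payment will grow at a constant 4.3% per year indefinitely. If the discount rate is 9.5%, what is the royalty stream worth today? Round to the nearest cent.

Growing perpetuity: P = D₁ / (r − g) = 2,470.0000 / (0.095 − 0.043) = 47,500.00

47500.00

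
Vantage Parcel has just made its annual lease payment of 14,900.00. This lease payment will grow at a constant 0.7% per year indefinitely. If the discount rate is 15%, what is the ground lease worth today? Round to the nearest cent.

D₁ = D₀ × (1 + g) = 14,900.00 × 1.007 = 15,004.3000
Growing perpetuity: P = D₁ / (r − g) = 15,004.3000 / (0.15 − 0.007) = 104,925.17

104925.17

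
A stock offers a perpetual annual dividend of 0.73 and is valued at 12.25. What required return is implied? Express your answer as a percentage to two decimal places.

5.96%

P = C/r ⇒ r = C/P = 0.73/12.25 = 0.059592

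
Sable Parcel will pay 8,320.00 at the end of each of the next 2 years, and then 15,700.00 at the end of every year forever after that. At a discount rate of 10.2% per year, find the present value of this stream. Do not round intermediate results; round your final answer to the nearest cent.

141147.60

PV of 2-year annuity: 8,320.00 × [1 − (1+0.102)^−2] / 0.102 = 14401.00658
Perpetuity value at year 2: 15,700.00 / 0.102 = 153921.56863
PV of perpetuity: 153921.56863 / (1+0.102)^2 = 126746.59226
Total PV = 14401.00658 + 126746.59226 = 141147.59884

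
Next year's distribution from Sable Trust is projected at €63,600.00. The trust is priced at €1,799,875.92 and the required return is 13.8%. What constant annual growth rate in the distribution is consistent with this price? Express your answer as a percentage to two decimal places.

P = D₁/(r−g) ⇒ g = r − D₁/P = 0.138 − €63,600.00/€1,799,875.92 = 0.102664

10.27%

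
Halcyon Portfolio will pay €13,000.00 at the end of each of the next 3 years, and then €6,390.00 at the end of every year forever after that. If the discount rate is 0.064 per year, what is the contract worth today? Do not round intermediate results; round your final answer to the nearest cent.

€117382.41

PV of 3-year annuity: €13,000.00 × [1 − (1+0.064)^−3] / 0.064 = 34493.58103
Perpetuity value at year 3: €6,390.00 / 0.064 = 99843.75000
PV of perpetuity: 99843.75000 / (1+0.064)^3 = 82888.82825
Total PV = 34493.58103 + 82888.82825 = 117382.40928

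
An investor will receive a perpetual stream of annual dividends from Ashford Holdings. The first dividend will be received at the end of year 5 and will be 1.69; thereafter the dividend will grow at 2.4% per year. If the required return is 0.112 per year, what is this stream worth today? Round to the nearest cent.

Value at end of year 4: C₁ / (r − g) = 1.69 / (0.112 − 0.024) = 19.2045
Discount to today: PV = 19.2045 / (1 + 0.112)^4 = 19.2045 / 1.529041 = 12.56

12.56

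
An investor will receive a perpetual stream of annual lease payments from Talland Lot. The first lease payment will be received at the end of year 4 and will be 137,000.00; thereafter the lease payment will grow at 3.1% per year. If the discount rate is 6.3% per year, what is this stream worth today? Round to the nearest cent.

Value at end of year 3: C₁ / (r − g) = 137,000.00 / (0.063 − 0.031) = 4,281,250.0000
Discount to today: PV = 4,281,250.0000 / (1 + 0.063)^3 = 4,281,250.0000 / 1.201157 = 3,564,271.64

3564271.64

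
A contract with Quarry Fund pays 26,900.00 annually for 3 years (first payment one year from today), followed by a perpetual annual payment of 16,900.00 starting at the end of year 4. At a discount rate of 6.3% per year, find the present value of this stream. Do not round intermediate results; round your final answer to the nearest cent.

294836.41

PV of 3-year annuity: 26,900.00 × [1 − (1+0.063)^−3] / 0.063 = 71506.77450
Perpetuity value at year 3: 16,900.00 / 0.063 = 268253.96825
PV of perpetuity: 268253.96825 / (1+0.063)^3 = 223329.63781
Total PV = 71506.77450 + 223329.63781 = 294836.41231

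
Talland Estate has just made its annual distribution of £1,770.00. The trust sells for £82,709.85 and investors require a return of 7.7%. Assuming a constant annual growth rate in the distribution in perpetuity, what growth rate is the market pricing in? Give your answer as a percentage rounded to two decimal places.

P = D₀(1+g)/(r−g) ⇒ P(r−g) = D₀(1+g) ⇒ g(P+D₀) = P·r − D₀
g = (P·r − D₀)/(P + D₀) = (£82,709.85×0.077 − £1,770.00) / (£82,709.85 + £1,770.00) = 0.054435

5.44%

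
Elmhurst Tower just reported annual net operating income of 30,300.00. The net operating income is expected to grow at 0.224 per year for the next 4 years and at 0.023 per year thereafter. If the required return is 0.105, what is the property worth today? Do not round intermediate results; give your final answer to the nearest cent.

726628.17

D_1 = 37087.20000
D_2 = 45394.73280
D_3 = 55563.15295
D_4 = 68009.29921
Terminal value at year 4: TV = D_4×(1+g_2)/(r−g_2) = 69573.51309/0.082 = 848457.47670
P_0 = D_1/(1+r)^1 + D_2/(1+r)^2 + D_3/(1+r)^3 + D_4/(1+r)^4 + TV/(1+r)^4
    = 33563.07692 + 37177.56213 + 41181.29959 + 45616.20878 + 569090.01925 = 726628.16668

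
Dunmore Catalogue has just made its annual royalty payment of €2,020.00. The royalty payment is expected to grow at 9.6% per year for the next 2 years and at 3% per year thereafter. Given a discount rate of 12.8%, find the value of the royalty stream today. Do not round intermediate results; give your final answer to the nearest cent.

€23912.84

D_1 = 2213.92000
D_2 = 2426.45632
Terminal value at year 2: TV = D_2×(1+g_2)/(r−g_2) = 2499.25001/0.098 = 25502.55112
P_0 = D_1/(1+r)^1 + D_2/(1+r)^2 + TV/(1+r)^2
    = 1962.69504 + 1907.01574 + 20043.12465 = 23912.83543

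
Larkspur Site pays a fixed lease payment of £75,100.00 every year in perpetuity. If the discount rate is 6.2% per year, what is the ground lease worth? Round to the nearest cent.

Level perpetuity: PV = C / r = £75,100.00 / 0.062 = £1,211,290.32

£1211290.32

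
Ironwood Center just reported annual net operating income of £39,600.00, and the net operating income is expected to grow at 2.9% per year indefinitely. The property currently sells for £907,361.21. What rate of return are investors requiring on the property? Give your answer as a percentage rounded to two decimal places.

D₁ = £39,600.00 × 1.029 = £40,748.4000
P = D₁/(r − g) ⇒ r = D₁/P + g = £40,748.4000/£907,361.21 + 0.029 = 0.044909 + 0.029 = 0.073909

7.39%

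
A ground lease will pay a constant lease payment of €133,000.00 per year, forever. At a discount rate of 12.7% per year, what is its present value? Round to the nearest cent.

€1047244.09

Level perpetuity: PV = C / r = €133,000.00 / 0.127 = €1,047,244.09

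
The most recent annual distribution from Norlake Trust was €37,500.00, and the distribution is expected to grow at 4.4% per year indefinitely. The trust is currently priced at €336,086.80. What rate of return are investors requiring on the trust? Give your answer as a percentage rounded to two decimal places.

16.05%

D₁ = €37,500.00 × 1.044 = €39,150.0000
P = D₁/(r − g) ⇒ r = D₁/P + g = €39,150.0000/€336,086.80 + 0.044 = 0.116488 + 0.044 = 0.160488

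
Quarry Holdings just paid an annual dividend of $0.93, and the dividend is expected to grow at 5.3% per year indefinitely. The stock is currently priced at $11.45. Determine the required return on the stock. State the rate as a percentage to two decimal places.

D₁ = $0.93 × 1.053 = $0.9793
P = D₁/(r − g) ⇒ r = D₁/P + g = $0.9793/$11.45 + 0.053 = 0.085528 + 0.053 = 0.138528

13.85%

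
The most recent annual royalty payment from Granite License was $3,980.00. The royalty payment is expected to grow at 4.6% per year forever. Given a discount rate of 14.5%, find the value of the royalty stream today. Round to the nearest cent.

$42051.31

D₁ = D₀ × (1 + g) = $3,980.00 × 1.046 = $4,163.0800
Growing perpetuity: P = D₁ / (r − g) = $4,163.0800 / (0.145 − 0.046) = $42,051.31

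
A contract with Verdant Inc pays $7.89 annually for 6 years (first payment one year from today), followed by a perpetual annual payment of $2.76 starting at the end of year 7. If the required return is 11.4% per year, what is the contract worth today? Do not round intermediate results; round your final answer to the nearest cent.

PV of 6-year annuity: $7.89 × [1 − (1+0.114)^−6] / 0.114 = 32.99782
Perpetuity value at year 6: $2.76 / 0.114 = 24.21053
PV of perpetuity: 24.21053 / (1+0.114)^6 = 12.66756
Total PV = 32.99782 + 12.66756 = 45.66538

$45.67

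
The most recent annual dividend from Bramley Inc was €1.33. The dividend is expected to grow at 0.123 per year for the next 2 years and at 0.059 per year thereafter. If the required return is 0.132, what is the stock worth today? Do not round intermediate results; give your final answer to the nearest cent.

D_1 = 1.49359
D_2 = 1.67730
Terminal value at year 2: TV = D_2×(1+g_2)/(r−g_2) = 1.77626/0.073 = 24.33236
P_0 = D_1/(1+r)^1 + D_2/(1+r)^2 + TV/(1+r)^2
    = 1.31943 + 1.30894 + 18.98853 = 21.61689

€21.62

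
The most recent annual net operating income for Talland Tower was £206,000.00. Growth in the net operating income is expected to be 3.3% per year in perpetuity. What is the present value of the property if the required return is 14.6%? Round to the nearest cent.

D₁ = D₀ × (1 + g) = £206,000.00 × 1.033 = £212,798.0000
Growing perpetuity: P = D₁ / (r − g) = £212,798.0000 / (0.146 − 0.033) = £1,883,168.14

£1883168.14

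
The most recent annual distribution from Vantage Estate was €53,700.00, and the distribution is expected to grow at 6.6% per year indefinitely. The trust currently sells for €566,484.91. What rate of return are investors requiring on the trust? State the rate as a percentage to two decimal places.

16.71%

D₁ = €53,700.00 × 1.066 = €57,244.2000
P = D₁/(r − g) ⇒ r = D₁/P + g = €57,244.2000/€566,484.91 + 0.066 = 0.101052 + 0.066 = 0.167052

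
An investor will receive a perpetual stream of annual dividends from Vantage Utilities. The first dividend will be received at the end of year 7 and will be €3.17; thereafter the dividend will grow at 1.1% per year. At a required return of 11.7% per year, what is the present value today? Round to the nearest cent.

€15.40

Value at end of year 6: C₁ / (r − g) = €3.17 / (0.117 − 0.011) = €29.9057
Discount to today: PV = €29.9057 / (1 + 0.117)^6 = €29.9057 / 1.942312 = €15.40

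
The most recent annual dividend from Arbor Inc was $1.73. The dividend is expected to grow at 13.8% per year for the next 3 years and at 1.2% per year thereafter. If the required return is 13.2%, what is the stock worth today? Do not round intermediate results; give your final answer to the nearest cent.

$20.07

D_1 = 1.96874
D_2 = 2.24043
D_3 = 2.54960
Terminal value at year 3: TV = D_3×(1+g_2)/(r−g_2) = 2.58020/0.12 = 21.50167
P_0 = D_1/(1+r)^1 + D_2/(1+r)^2 + D_3/(1+r)^3 + TV/(1+r)^3
    = 1.73917 + 1.74839 + 1.75765 + 14.82289 = 20.06810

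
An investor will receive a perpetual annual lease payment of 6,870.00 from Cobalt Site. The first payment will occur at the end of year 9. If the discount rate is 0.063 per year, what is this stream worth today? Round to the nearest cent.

66888.29

Value at end of year 8: C / r = 6,870.00 / 0.063 = 109,047.6190
Discount to today: PV = 109,047.6190 / (1 + 0.063)^8 = 109,047.6190 / 1.630295 = 66,888.29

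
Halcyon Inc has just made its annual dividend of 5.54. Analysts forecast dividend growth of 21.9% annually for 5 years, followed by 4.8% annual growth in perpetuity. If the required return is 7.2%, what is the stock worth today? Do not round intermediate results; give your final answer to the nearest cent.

D_1 = 6.75326
D_2 = 8.23222
D_3 = 10.03508
D_4 = 12.23276
D_5 = 14.91174
Terminal value at year 5: TV = D_5×(1+g_2)/(r−g_2) = 15.62750/0.024 = 651.14594
P_0 = D_1/(1+r)^1 + D_2/(1+r)^2 + D_3/(1+r)^3 + D_4/(1+r)^4 + D_5/(1+r)^5 + TV/(1+r)^5
    = 6.29968 + 7.16354 + 8.14585 + 9.26287 + 10.53306 + 459.94342 = 501.34841

501.35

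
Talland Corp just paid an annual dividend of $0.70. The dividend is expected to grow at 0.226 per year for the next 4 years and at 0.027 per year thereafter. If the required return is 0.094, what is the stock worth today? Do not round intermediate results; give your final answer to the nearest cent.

$20.68

D_1 = 0.85820
D_2 = 1.05215
D_3 = 1.28994
D_4 = 1.58147
Terminal value at year 4: TV = D_4×(1+g_2)/(r−g_2) = 1.62417/0.067 = 24.24128
P_0 = D_1/(1+r)^1 + D_2/(1+r)^2 + D_3/(1+r)^3 + D_4/(1+r)^4 + TV/(1+r)^4
    = 0.78446 + 0.87911 + 0.98518 + 1.10405 + 16.92335 = 20.67616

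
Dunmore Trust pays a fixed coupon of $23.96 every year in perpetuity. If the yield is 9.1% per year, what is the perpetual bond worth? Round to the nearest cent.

$263.30

Level perpetuity: PV = C / r = $23.96 / 0.091 = $263.30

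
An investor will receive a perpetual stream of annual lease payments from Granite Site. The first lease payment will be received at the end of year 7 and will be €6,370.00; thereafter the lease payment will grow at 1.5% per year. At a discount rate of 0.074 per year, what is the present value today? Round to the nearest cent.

€70349.62

Value at end of year 6: C₁ / (r − g) = €6,370.00 / (0.074 − 0.015) = €107,966.1017
Discount to today: PV = €107,966.1017 / (1 + 0.074)^6 = €107,966.1017 / 1.534708 = €70,349.62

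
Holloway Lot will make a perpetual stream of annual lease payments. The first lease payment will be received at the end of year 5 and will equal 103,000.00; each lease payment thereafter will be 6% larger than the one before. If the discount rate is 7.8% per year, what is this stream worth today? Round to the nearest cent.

Value at end of year 4: C₁ / (r − g) = 103,000.00 / (0.078 − 0.06) = 5,722,222.2222
Discount to today: PV = 5,722,222.2222 / (1 + 0.078)^4 = 5,722,222.2222 / 1.350439 = 4,237,304.52

4237304.52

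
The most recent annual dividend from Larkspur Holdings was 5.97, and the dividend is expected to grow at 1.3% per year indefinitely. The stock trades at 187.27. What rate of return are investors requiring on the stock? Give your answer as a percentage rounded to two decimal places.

D₁ = 5.97 × 1.013 = 6.0476
P = D₁/(r − g) ⇒ r = D₁/P + g = 6.0476/187.27 + 0.013 = 0.032294 + 0.013 = 0.045294

4.53%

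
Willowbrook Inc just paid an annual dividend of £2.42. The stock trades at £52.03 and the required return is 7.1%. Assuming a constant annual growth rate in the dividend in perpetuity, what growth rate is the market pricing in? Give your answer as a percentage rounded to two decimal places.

2.34%

P = D₀(1+g)/(r−g) ⇒ P(r−g) = D₀(1+g) ⇒ g(P+D₀) = P·r − D₀
g = (P·r − D₀)/(P + D₀) = (£52.03×0.071 − £2.42) / (£52.03 + £2.42) = 0.023400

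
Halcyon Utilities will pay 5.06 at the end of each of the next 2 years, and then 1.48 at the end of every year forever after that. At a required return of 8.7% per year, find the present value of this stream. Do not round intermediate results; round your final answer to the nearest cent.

PV of 2-year annuity: 5.06 × [1 − (1+0.087)^−2] / 0.087 = 8.93746
Perpetuity value at year 2: 1.48 / 0.087 = 17.01149
PV of perpetuity: 17.01149 / (1+0.087)^2 = 14.39738
Total PV = 8.93746 + 14.39738 = 23.33483

23.33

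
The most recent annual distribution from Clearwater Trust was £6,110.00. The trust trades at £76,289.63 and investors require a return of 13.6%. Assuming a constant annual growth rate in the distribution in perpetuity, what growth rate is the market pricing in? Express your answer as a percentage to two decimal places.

P = D₀(1+g)/(r−g) ⇒ P(r−g) = D₀(1+g) ⇒ g(P+D₀) = P·r − D₀
g = (P·r − D₀)/(P + D₀) = (£76,289.63×0.136 − £6,110.00) / (£76,289.63 + £6,110.00) = 0.051765

5.18%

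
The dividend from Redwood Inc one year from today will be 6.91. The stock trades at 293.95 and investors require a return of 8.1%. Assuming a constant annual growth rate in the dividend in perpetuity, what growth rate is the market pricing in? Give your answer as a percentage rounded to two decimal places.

P = D₁/(r−g) ⇒ g = r − D₁/P = 0.081 − 6.91/293.95 = 0.057493

5.75%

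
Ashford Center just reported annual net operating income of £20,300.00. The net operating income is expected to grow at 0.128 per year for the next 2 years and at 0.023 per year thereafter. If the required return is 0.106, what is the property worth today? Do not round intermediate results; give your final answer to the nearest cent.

£302075.89

D_1 = 22898.40000
D_2 = 25829.39520
Terminal value at year 2: TV = D_2×(1+g_2)/(r−g_2) = 26423.47129/0.083 = 318355.07578
P_0 = D_1/(1+r)^1 + D_2/(1+r)^2 + TV/(1+r)^2
    = 20703.79747 + 21115.62707 + 260256.46382 = 302075.88836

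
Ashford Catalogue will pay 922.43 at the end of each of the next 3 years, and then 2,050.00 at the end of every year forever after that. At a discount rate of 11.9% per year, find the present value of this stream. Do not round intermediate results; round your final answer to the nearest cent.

PV of 3-year annuity: 922.43 × [1 − (1+0.119)^−3] / 0.119 = 2219.33393
Perpetuity value at year 3: 2,050.00 / 0.119 = 17226.89076
PV of perpetuity: 17226.89076 / (1+0.119)^3 = 12294.66331
Total PV = 2219.33393 + 12294.66331 = 14513.99724

14514.00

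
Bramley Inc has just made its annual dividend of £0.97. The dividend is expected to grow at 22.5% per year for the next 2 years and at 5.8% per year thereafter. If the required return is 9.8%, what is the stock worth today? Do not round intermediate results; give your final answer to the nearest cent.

D_1 = 1.18825
D_2 = 1.45561
Terminal value at year 2: TV = D_2×(1+g_2)/(r−g_2) = 1.54003/0.04 = 38.50079
P_0 = D_1/(1+r)^1 + D_2/(1+r)^2 + TV/(1+r)^2
    = 1.08219 + 1.20737 + 31.93485 = 34.22441

£34.22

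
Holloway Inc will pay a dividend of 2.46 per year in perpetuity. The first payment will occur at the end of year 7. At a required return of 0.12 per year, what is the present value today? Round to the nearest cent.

Value at end of year 6: C / r = 2.46 / 0.12 = 20.5000
Discount to today: PV = 20.5000 / (1 + 0.12)^6 = 20.5000 / 1.973823 = 10.39

10.39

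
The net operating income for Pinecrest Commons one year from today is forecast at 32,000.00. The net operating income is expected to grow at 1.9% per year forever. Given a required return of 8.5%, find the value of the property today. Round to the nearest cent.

Growing perpetuity: P = D₁ / (r − g) = 32,000.0000 / (0.085 − 0.019) = 484,848.48

484848.48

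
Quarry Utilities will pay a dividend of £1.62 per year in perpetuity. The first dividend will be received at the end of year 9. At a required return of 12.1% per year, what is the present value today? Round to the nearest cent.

£5.37

Value at end of year 8: C / r = £1.62 / 0.121 = £13.3884
Discount to today: PV = £13.3884 / (1 + 0.121)^8 = £13.3884 / 2.493704 = £5.37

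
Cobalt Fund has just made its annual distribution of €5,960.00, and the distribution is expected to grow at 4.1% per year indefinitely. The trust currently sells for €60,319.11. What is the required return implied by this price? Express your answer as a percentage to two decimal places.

14.39%

D₁ = €5,960.00 × 1.041 = €6,204.3600
P = D₁/(r − g) ⇒ r = D₁/P + g = €6,204.3600/€60,319.11 + 0.041 = 0.102859 + 0.041 = 0.143859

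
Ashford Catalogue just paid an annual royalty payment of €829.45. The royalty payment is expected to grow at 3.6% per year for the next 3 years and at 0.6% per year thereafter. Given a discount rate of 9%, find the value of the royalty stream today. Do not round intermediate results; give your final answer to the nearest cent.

D_1 = 859.31020
D_2 = 890.24537
D_3 = 922.29420
Terminal value at year 3: TV = D_3×(1+g_2)/(r−g_2) = 927.82797/0.084 = 11045.57102
P_0 = D_1/(1+r)^1 + D_2/(1+r)^2 + D_3/(1+r)^3 + TV/(1+r)^3
    = 788.35798 + 749.30171 + 712.18035 + 8529.20747 = 10779.04751

€10779.05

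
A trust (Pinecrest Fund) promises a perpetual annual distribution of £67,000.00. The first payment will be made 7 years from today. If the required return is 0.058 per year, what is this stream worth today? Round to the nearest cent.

£823631.22

Value at end of year 6: C / r = £67,000.00 / 0.058 = £1,155,172.4138
Discount to today: PV = £1,155,172.4138 / (1 + 0.058)^6 = £1,155,172.4138 / 1.402536 = £823,631.22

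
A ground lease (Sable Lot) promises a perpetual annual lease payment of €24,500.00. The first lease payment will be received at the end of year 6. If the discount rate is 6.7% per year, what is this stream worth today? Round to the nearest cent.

€264404.71

Value at end of year 5: C / r = €24,500.00 / 0.067 = €365,671.6418
Discount to today: PV = €365,671.6418 / (1 + 0.067)^5 = €365,671.6418 / 1.383000 = €264,404.71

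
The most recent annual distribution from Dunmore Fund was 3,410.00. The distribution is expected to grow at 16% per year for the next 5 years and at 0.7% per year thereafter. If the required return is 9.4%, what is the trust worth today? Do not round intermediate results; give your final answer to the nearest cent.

D_1 = 3955.60000
D_2 = 4588.49600
D_3 = 5322.65536
D_4 = 6174.28022
D_5 = 7162.16505
Terminal value at year 5: TV = D_5×(1+g_2)/(r−g_2) = 7212.30021/0.087 = 82900.00239
P_0 = D_1/(1+r)^1 + D_2/(1+r)^2 + D_3/(1+r)^3 + D_4/(1+r)^4 + D_5/(1+r)^5 + TV/(1+r)^5
    = 3615.72212 + 3833.85527 + 4065.14818 + 4310.39478 + 4570.43688 + 52901.49350 = 73297.05072

73297.05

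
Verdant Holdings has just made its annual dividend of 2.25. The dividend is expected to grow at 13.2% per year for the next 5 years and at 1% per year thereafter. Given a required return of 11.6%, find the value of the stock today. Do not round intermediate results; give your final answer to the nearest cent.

34.76

D_1 = 2.54700
D_2 = 2.88320
D_3 = 3.26379
D_4 = 3.69461
D_5 = 4.18229
Terminal value at year 5: TV = D_5×(1+g_2)/(r−g_2) = 4.22412/0.106 = 39.85017
P_0 = D_1/(1+r)^1 + D_2/(1+r)^2 + D_3/(1+r)^3 + D_4/(1+r)^4 + D_5/(1+r)^5 + TV/(1+r)^5
    = 2.28226 + 2.31498 + 2.34817 + 2.38183 + 2.41598 + 23.02021 = 34.76343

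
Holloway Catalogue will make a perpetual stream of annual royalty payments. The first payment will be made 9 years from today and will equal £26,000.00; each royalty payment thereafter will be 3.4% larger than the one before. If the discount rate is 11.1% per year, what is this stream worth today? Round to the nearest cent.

Value at end of year 8: C₁ / (r − g) = £26,000.00 / (0.111 − 0.034) = £337,662.3377
Discount to today: PV = £337,662.3377 / (1 + 0.111)^8 = £337,662.3377 / 2.321200 = £145,468.90

£145468.90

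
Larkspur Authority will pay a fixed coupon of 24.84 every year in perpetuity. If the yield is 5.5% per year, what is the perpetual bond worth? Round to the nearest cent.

451.64

Level perpetuity: PV = C / r = 24.84 / 0.055 = 451.64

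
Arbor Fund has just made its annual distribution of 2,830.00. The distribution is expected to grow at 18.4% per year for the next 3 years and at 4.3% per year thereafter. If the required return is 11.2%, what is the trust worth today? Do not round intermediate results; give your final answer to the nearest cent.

D_1 = 3350.72000
D_2 = 3967.25248
D_3 = 4697.22694
Terminal value at year 3: TV = D_3×(1+g_2)/(r−g_2) = 4899.20769/0.069 = 71003.01007
P_0 = D_1/(1+r)^1 + D_2/(1+r)^2 + D_3/(1+r)^3 + TV/(1+r)^3
    = 3013.23741 + 3208.33911 + 3416.07330 + 51637.16597 = 61274.81579

61274.82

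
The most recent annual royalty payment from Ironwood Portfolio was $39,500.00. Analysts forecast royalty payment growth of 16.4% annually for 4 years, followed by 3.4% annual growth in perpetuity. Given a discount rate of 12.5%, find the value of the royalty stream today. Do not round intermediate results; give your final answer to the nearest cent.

D_1 = 45978.00000
D_2 = 53518.39200
D_3 = 62295.40829
D_4 = 72511.85525
Terminal value at year 4: TV = D_4×(1+g_2)/(r−g_2) = 74977.25833/0.091 = 823925.91567
P_0 = D_1/(1+r)^1 + D_2/(1+r)^2 + D_3/(1+r)^3 + D_4/(1+r)^4 + TV/(1+r)^4
    = 40869.33333 + 42286.13689 + 43752.05630 + 45268.79425 + 514372.89294 = 686549.21371

$686549.21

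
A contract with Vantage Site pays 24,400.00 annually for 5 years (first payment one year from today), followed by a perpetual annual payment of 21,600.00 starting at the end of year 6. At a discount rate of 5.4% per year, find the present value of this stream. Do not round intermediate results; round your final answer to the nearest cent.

411989.66

PV of 5-year annuity: 24,400.00 × [1 − (1+0.054)^−5] / 0.054 = 104481.28917
Perpetuity value at year 5: 21,600.00 / 0.054 = 400000.00000
PV of perpetuity: 400000.00000 / (1+0.054)^5 = 307508.36696
Total PV = 104481.28917 + 307508.36696 = 411989.65613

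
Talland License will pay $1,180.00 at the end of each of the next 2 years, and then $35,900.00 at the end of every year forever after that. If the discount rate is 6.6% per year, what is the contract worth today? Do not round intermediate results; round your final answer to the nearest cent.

$480815.23

PV of 2-year annuity: $1,180.00 × [1 − (1+0.066)^−2] / 0.066 = 2145.34882
Perpetuity value at year 2: $35,900.00 / 0.066 = 543939.39394
PV of perpetuity: 543939.39394 / (1+0.066)^2 = 478669.88333
Total PV = 2145.34882 + 478669.88333 = 480815.23215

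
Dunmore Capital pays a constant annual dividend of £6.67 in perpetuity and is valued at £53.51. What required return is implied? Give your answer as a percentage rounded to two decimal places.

12.46%

P = C/r ⇒ r = C/P = £6.67/£53.51 = 0.124650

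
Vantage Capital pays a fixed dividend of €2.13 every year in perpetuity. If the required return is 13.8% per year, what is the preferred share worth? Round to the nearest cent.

Level perpetuity: PV = C / r = €2.13 / 0.138 = €15.43

€15.43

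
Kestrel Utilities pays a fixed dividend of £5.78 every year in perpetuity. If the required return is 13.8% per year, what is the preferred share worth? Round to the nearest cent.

£41.88

Level perpetuity: PV = C / r = £5.78 / 0.138 = £41.88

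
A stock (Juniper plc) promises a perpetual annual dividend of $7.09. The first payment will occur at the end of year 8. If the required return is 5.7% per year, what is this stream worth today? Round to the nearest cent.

$84.38

Value at end of year 7: C / r = $7.09 / 0.057 = $124.3860
Discount to today: PV = $124.3860 / (1 + 0.057)^7 = $124.3860 / 1.474093 = $84.38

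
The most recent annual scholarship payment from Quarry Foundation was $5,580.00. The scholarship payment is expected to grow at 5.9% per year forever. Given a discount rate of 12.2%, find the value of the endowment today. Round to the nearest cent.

D₁ = D₀ × (1 + g) = $5,580.00 × 1.059 = $5,909.2200
Growing perpetuity: P = D₁ / (r − g) = $5,909.2200 / (0.122 − 0.059) = $93,797.14

$93797.14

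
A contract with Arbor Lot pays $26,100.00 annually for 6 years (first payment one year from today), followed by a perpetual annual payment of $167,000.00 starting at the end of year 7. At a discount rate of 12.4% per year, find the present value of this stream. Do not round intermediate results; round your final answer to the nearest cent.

PV of 6-year annuity: $26,100.00 × [1 − (1+0.124)^−6] / 0.124 = 106102.99076
Perpetuity value at year 6: $167,000.00 / 0.124 = 1346774.19355
PV of perpetuity: 1346774.19355 / (1+0.124)^6 = 667877.66261
Total PV = 106102.99076 + 667877.66261 = 773980.65338

$773980.65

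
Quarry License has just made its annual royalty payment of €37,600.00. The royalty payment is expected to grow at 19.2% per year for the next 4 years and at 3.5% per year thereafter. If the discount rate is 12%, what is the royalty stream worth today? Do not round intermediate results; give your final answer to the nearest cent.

D_1 = 44819.20000
D_2 = 53424.48640
D_3 = 63681.98779
D_4 = 75908.92944
Terminal value at year 4: TV = D_4×(1+g_2)/(r−g_2) = 78565.74197/0.085 = 924302.84676
P_0 = D_1/(1+r)^1 + D_2/(1+r)^2 + D_3/(1+r)^3 + D_4/(1+r)^4 + TV/(1+r)^4
    = 40017.14286 + 42589.67347 + 45327.58105 + 48241.49697 + 587411.16904 = 763587.06339

€763587.06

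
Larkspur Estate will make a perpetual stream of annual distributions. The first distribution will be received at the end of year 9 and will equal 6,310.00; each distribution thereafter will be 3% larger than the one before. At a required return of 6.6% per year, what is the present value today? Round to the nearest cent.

105116.10

Value at end of year 8: C₁ / (r − g) = 6,310.00 / (0.066 − 0.03) = 175,277.7778
Discount to today: PV = 175,277.7778 / (1 + 0.066)^8 = 175,277.7778 / 1.667468 = 105,116.10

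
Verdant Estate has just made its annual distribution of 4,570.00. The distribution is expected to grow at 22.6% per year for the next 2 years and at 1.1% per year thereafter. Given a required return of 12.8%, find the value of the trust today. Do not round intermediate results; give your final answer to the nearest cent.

D_1 = 5602.82000
D_2 = 6869.05732
Terminal value at year 2: TV = D_2×(1+g_2)/(r−g_2) = 6944.61695/0.117 = 59355.70043
P_0 = D_1/(1+r)^1 + D_2/(1+r)^2 + TV/(1+r)^2
    = 4967.03901 + 5398.57254 + 46649.20372 = 57014.81527

57014.82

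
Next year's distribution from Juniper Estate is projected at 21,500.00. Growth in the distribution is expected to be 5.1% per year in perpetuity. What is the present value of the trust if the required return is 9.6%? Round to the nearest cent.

Growing perpetuity: P = D₁ / (r − g) = 21,500.0000 / (0.096 − 0.051) = 477,777.78

477777.78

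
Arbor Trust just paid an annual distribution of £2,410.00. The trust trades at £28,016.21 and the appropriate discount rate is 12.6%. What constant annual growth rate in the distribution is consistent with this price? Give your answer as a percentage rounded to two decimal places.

P = D₀(1+g)/(r−g) ⇒ P(r−g) = D₀(1+g) ⇒ g(P+D₀) = P·r − D₀
g = (P·r − D₀)/(P + D₀) = (£28,016.21×0.126 − £2,410.00) / (£28,016.21 + £2,410.00) = 0.036812

3.68%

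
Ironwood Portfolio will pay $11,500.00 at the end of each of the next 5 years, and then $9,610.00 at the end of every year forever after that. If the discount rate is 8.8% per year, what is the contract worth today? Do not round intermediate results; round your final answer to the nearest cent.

PV of 5-year annuity: $11,500.00 × [1 − (1+0.088)^−5] / 0.088 = 44964.08227
Perpetuity value at year 5: $9,610.00 / 0.088 = 109204.54545
PV of perpetuity: 109204.54545 / (1+0.088)^5 = 71630.21236
Total PV = 44964.08227 + 71630.21236 = 116594.29463

$116594.29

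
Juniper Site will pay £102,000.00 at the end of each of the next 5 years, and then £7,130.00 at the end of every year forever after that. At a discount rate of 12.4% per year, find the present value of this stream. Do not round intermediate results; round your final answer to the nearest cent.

PV of 5-year annuity: £102,000.00 × [1 − (1+0.124)^−5] / 0.124 = 364072.63161
Perpetuity value at year 5: £7,130.00 / 0.124 = 57500.00000
PV of perpetuity: 57500.00000 / (1+0.124)^5 = 32050.60918
Total PV = 364072.63161 + 32050.60918 = 396123.24079

£396123.24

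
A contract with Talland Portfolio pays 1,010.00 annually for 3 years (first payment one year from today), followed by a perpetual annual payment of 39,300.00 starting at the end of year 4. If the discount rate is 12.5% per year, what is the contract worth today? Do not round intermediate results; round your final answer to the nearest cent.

223218.33

PV of 3-year annuity: 1,010.00 × [1 − (1+0.125)^−3] / 0.125 = 2405.15775
Perpetuity value at year 3: 39,300.00 / 0.125 = 314400.00000
PV of perpetuity: 314400.00000 / (1+0.125)^3 = 220813.16872
Total PV = 2405.15775 + 220813.16872 = 223218.32647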